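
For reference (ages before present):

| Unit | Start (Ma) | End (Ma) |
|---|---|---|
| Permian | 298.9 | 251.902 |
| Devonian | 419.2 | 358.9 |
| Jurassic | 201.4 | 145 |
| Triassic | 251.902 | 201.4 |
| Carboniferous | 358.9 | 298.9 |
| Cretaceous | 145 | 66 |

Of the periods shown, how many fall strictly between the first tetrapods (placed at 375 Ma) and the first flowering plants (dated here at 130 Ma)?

4

375 Ma sits inside the Devonian (419.2–358.9) and 130 Ma inside the Cretaceous (145–66); neither of those is wholly between the two dates.
The listed periods lying completely between them are Carboniferous, Permian, Triassic, Jurassic — 4 in all.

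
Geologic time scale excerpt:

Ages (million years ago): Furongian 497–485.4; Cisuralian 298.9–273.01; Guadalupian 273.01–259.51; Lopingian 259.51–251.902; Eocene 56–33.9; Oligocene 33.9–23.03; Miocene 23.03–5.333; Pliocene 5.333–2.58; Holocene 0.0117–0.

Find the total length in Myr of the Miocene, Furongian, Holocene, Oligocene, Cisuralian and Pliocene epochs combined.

Duration is start − end for each: (23.03 − 5.333) + (497 − 485.4) + (0.0117 − 0) + (33.9 − 23.03) + (298.9 − 273.01) + (5.333 − 2.58).
That is 17.697 + 11.6 + 0.0117 + 10.87 + 25.89 + 2.753, which totals 68.8217 million years.

68.8217 million years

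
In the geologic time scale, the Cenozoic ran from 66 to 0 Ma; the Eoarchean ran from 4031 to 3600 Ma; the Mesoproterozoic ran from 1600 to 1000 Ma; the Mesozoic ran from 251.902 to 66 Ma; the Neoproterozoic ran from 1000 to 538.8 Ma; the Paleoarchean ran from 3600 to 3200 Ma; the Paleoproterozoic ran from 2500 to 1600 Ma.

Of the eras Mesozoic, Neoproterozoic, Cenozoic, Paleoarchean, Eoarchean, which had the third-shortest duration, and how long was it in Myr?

Paleoarchean, 400 million years

Durations: Mesozoic 185.902; Neoproterozoic 461.2; Cenozoic 66; Paleoarchean 400; Eoarchean 431 Myr.
Sorted shortest-first: Cenozoic (66), Mesozoic (185.902), Paleoarchean (400), Eoarchean (431), Neoproterozoic (461.2).
The third shortest is Paleoarchean at 400 Myr.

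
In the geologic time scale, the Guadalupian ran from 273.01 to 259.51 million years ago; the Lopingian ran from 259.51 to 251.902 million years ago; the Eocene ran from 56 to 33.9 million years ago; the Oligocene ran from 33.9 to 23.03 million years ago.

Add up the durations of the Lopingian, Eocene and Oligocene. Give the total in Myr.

Each duration: Lopingian = 7.608; Eocene = 22.1; Oligocene = 10.87.
Sum: 7.608 + 22.1 + 10.87 = 40.578 Myr.

40.578 million years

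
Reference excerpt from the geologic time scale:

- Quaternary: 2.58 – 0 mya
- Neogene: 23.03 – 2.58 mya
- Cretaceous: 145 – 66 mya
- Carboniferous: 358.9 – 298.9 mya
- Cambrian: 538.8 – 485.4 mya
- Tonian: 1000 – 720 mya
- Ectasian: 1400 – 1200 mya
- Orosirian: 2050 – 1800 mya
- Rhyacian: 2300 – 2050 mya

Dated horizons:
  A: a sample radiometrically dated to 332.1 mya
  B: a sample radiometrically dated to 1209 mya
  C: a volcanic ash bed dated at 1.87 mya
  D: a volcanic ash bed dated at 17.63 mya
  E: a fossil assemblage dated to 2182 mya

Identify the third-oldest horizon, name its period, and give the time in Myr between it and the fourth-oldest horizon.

Larger Ma means older, so oldest first: E 2182 > B 1209 > A 332.1 > D 17.63 > C 1.87.
Counting 3 along gives A (332.1 Ma); the excerpt puts that inside the Carboniferous, 358.9–298.9 Ma.
Next in line is D (17.63 Ma), and 332.1 − 17.63 = 314.47 Myr.

A, in the Carboniferous; 314.47 million years to D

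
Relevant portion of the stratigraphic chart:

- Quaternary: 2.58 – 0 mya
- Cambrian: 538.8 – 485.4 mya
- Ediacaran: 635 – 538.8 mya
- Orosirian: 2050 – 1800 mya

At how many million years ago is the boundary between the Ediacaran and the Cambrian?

538.8 mya

The Ediacaran ends and the Cambrian begins at 538.8 mya.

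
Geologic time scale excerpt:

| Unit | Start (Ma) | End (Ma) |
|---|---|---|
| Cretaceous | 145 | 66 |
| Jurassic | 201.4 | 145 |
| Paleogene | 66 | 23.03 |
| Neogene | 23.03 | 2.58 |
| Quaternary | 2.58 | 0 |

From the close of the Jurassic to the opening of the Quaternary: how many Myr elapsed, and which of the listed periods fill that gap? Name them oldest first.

142.42 million years; Cretaceous, Paleogene, Neogene

The Jurassic closes at 145 Ma and the Quaternary opens at 2.58 Ma, so the interval is 145 − 2.58 = 142.42 Myr.
A period fits inside if it starts at or after 145 Ma and ends at or before 2.58 Ma; oldest first that gives Cretaceous, Paleogene, Neogene.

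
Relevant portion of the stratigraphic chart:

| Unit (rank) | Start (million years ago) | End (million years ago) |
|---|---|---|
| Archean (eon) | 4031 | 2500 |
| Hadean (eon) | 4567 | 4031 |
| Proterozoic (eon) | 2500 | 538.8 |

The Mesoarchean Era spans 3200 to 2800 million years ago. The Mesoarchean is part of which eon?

The Mesoarchean (3200–2800 Ma) lies entirely within 4031–2500 Ma, the Archean Eon.

Archean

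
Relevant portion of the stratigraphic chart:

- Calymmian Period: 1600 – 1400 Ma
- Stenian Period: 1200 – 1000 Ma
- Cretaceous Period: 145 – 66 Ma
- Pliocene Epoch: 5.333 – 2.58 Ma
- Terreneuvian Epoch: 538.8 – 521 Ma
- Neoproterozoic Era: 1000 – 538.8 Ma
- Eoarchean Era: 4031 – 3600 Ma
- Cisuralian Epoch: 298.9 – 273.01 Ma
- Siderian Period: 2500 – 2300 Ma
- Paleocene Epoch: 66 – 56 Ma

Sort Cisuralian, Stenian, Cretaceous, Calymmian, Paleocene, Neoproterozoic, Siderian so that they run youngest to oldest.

Paleocene, then Cretaceous, then Cisuralian, then Neoproterozoic, then Stenian, then Calymmian, then Siderian

Read off each span (Ma): Cisuralian 298.9–273.01; Stenian 1200–1000; Cretaceous 145–66; Calymmian 1600–1400; Paleocene 66–56; Neoproterozoic 1000–538.8; Siderian 2500–2300.
Larger Ma is older, so oldest→youngest is Siderian, Calymmian, Stenian, Neoproterozoic, Cisuralian, Cretaceous, Paleocene; reverse it for youngest→oldest.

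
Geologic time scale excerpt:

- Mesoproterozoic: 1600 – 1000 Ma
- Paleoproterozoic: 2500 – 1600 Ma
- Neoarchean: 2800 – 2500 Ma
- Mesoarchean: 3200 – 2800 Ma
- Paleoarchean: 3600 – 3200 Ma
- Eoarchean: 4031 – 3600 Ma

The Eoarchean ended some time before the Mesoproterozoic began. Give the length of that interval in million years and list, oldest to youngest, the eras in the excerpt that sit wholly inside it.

End of Eoarchean = 3600 Ma; start of Mesoproterozoic = 1600 Ma.
Gap = 3600 − 1600 = 2000 Myr.
Eras wholly inside 3600–1600 Ma: Paleoarchean (3600–3200), Mesoarchean (3200–2800), Neoarchean (2800–2500), Paleoproterozoic (2500–1600).

2000 million years; Paleoarchean, Mesoarchean, Neoarchean, Paleoproterozoic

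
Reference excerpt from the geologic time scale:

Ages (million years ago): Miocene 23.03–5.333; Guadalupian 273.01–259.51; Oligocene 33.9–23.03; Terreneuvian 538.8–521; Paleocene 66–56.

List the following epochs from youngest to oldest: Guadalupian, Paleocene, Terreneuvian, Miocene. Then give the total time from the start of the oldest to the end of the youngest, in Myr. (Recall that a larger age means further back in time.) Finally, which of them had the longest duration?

Miocene → Paleocene → Guadalupian → Terreneuvian; total span 533.467 Myr; longest is Terreneuvian

Start ages (Ma): Terreneuvian 538.8, Guadalupian 273.01, Paleocene 66, Miocene 23.03.
Ordered youngest to oldest: Miocene, Paleocene, Guadalupian, Terreneuvian.
Span = 538.8 − 5.333 = 533.467 Myr.
Durations: Miocene 17.697, Terreneuvian 17.8, Guadalupian 13.5, Paleocene 10 → longest is Terreneuvian (17.8 Myr).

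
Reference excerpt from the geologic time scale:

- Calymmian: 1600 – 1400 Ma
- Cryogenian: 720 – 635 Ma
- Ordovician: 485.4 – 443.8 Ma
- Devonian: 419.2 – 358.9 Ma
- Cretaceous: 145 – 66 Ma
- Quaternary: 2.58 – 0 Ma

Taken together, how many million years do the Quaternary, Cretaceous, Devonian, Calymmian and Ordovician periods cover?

383.48 million years

Each duration: Quaternary = 2.58; Cretaceous = 79; Devonian = 60.3; Calymmian = 200; Ordovician = 41.6.
Sum: 2.58 + 79 + 60.3 + 200 + 41.6 = 383.48 Myr.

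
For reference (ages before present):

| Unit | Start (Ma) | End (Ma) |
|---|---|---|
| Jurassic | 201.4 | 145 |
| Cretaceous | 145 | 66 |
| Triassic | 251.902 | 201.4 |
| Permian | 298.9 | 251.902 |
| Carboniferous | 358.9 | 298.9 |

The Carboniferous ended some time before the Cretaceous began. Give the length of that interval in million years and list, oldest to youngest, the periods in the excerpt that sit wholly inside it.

The Carboniferous closes at 298.9 Ma and the Cretaceous opens at 145 Ma, so the interval is 298.9 − 145 = 153.9 Myr.
A period fits inside if it starts at or after 298.9 Ma and ends at or before 145 Ma; oldest first that gives Permian, Triassic, Jurassic.

153.9 million years; Permian, Triassic, Jurassic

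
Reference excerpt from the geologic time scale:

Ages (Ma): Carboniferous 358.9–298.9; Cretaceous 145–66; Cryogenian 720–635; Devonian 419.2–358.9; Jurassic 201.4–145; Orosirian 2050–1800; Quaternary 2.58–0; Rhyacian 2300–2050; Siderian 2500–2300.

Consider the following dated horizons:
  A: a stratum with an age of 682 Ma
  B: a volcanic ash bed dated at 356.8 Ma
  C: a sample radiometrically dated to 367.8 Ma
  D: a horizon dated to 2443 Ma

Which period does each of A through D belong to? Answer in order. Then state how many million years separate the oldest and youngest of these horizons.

A — Cryogenian; B — Carboniferous; C — Devonian; D — Siderian; span 2086.2 million years

A: 682 Ma lies in 720–635 Ma, so Cryogenian.
B: 356.8 Ma lies in 358.9–298.9 Ma, so Carboniferous.
C: 367.8 Ma lies in 419.2–358.9 Ma, so Devonian.
D: 2443 Ma lies in 2500–2300 Ma, so Siderian.
Oldest = 2443 Ma, youngest = 356.8 Ma → span 2086.2 Myr.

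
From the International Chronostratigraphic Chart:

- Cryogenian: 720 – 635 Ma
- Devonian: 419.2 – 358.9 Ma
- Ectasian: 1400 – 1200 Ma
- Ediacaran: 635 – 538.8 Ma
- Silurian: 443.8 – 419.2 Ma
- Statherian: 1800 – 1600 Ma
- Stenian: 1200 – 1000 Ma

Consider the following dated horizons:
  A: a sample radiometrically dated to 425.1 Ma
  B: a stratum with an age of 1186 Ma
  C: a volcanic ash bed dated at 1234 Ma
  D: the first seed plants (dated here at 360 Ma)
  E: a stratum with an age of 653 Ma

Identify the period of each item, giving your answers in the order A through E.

A: 425.1 Ma lies in 443.8–419.2 Ma, so Silurian.
B: 1186 Ma lies in 1200–1000 Ma, so Stenian.
C: 1234 Ma lies in 1400–1200 Ma, so Ectasian.
D: 360 Ma lies in 419.2–358.9 Ma, so Devonian.
E: 653 Ma lies in 720–635 Ma, so Cryogenian.

A — Silurian; B — Stenian; C — Ectasian; D — Devonian; E — Cryogenian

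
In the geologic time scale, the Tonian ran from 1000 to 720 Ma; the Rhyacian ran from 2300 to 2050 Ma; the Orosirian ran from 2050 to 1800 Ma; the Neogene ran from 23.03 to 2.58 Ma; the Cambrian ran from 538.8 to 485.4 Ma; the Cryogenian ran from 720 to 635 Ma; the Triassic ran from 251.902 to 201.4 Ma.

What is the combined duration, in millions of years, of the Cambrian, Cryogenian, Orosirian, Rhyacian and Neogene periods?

658.85 million years

Each duration: Cambrian = 53.4; Cryogenian = 85; Orosirian = 250; Rhyacian = 250; Neogene = 20.45.
Sum: 53.4 + 85 + 250 + 250 + 20.45 = 658.85 Myr.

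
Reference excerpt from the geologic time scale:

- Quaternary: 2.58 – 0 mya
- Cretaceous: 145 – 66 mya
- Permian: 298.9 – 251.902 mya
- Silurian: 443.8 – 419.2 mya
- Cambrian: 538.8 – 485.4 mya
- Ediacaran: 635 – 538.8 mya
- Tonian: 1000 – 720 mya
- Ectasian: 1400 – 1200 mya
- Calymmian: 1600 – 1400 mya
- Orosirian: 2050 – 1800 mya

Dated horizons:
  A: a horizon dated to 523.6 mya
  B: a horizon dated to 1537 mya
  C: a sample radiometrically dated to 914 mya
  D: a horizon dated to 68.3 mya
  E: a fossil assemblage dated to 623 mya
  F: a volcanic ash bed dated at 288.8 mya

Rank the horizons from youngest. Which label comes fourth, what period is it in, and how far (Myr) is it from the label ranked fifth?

E, in the Ediacaran; 291 million years to C

Smaller Ma means younger, so youngest first: D 68.3 < F 288.8 < A 523.6 < E 623 < C 914 < B 1537.
Counting 4 along gives E (623 Ma); the excerpt puts that inside the Ediacaran, 635–538.8 Ma.
Next in line is C (914 Ma), and 914 − 623 = 291 Myr.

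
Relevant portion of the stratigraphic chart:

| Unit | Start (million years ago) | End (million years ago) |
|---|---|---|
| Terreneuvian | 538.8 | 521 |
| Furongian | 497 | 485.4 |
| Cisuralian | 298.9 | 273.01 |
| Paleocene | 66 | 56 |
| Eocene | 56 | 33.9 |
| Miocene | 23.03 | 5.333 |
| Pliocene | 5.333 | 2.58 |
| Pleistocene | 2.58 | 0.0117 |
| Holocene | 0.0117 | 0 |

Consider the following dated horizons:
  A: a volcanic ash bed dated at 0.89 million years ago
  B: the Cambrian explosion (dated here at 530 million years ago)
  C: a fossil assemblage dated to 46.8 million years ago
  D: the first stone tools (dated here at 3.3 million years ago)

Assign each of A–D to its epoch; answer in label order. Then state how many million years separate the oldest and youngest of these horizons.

A — Pleistocene; B — Terreneuvian; C — Eocene; D — Pliocene; span 529.11 million years

A: 0.89 Ma lies in 2.58–0.0117 Ma, so Pleistocene.
B: 530 Ma lies in 538.8–521 Ma, so Terreneuvian.
C: 46.8 Ma lies in 56–33.9 Ma, so Eocene.
D: 3.3 Ma lies in 5.333–2.58 Ma, so Pliocene.
Oldest = 530 Ma, youngest = 0.89 Ma → span 529.11 Myr.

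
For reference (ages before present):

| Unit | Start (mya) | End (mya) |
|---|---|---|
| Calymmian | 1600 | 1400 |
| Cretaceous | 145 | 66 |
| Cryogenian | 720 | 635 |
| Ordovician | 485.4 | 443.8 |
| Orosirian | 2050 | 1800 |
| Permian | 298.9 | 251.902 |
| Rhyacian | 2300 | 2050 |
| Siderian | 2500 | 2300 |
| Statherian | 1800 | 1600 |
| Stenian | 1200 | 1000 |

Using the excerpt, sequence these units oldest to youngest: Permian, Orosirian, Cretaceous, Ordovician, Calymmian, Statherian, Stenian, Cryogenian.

Orosirian, Statherian, Calymmian, Stenian, Cryogenian, Ordovician, Permian, Cretaceous

The oldest of these is Orosirian (starts 2050 Ma) and the youngest is Cretaceous (ends 66 Ma).
In between, by decreasing start age: Statherian (1800), Calymmian (1600), Stenian (1200), Cryogenian (720), Ordovician (485.4), Permian (298.9).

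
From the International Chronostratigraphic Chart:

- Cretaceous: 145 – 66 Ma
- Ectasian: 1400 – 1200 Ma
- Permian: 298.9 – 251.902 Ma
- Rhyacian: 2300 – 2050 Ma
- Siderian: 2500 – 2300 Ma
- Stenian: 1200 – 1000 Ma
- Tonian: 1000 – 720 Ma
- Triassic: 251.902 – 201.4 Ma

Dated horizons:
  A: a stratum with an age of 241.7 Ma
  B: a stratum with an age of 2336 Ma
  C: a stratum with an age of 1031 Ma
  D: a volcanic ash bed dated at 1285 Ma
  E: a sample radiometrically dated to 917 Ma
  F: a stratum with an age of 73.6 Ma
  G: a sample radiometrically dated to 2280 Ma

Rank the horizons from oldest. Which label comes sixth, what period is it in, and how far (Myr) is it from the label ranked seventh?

Larger Ma means older, so oldest first: B 2336 > G 2280 > D 1285 > C 1031 > E 917 > A 241.7 > F 73.6.
Counting 6 along gives A (241.7 Ma); the excerpt puts that inside the Triassic, 251.902–201.4 Ma.
Next in line is F (73.6 Ma), and 241.7 − 73.6 = 168.1 Myr.

A, in the Triassic; 168.1 million years to F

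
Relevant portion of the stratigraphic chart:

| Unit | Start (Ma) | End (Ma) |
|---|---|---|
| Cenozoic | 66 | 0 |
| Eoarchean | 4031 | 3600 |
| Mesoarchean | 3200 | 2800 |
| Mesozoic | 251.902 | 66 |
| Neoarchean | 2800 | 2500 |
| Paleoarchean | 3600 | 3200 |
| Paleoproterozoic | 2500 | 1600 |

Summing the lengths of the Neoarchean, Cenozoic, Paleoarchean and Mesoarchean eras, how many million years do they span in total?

1166 million years

Each duration: Neoarchean = 300; Cenozoic = 66; Paleoarchean = 400; Mesoarchean = 400.
Sum: 300 + 66 + 400 + 400 = 1166 Myr.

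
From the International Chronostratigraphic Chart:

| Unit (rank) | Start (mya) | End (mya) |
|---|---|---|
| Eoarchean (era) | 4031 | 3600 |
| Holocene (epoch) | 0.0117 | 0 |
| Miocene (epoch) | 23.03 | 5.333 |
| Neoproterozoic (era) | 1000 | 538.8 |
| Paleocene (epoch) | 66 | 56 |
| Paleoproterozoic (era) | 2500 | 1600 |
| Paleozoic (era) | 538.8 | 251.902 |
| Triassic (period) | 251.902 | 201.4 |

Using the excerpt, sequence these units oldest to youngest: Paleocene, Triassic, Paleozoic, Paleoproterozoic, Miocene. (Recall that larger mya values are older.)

Read off each span (Ma): Paleocene 66–56; Triassic 251.902–201.4; Paleozoic 538.8–251.902; Paleoproterozoic 2500–1600; Miocene 23.03–5.333.
Larger Ma is older, so oldest→youngest is Paleoproterozoic, Paleozoic, Triassic, Paleocene, Miocene.

Paleoproterozoic, then Paleozoic, then Triassic, then Paleocene, then Miocene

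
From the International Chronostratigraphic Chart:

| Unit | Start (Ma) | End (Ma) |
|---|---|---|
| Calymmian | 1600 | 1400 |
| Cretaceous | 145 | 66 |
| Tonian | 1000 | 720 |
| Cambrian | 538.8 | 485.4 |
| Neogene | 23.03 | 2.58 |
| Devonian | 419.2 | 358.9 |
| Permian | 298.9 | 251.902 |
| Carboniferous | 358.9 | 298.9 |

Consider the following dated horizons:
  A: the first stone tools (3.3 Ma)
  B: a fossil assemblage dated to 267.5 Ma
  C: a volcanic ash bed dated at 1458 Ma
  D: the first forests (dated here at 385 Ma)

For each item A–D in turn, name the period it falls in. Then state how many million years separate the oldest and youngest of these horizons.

A — Neogene; B — Permian; C — Calymmian; D — Devonian; span 1454.7 million years

Match each age against the start–end ranges in the excerpt: A = 3.3 Ma → Neogene (23.03–2.58); B = 267.5 Ma → Permian (298.9–251.902); C = 1458 Ma → Calymmian (1600–1400); D = 385 Ma → Devonian (419.2–358.9).
The largest age is 1458 Ma and the smallest is 3.3 Ma; their difference is 1454.7 Myr.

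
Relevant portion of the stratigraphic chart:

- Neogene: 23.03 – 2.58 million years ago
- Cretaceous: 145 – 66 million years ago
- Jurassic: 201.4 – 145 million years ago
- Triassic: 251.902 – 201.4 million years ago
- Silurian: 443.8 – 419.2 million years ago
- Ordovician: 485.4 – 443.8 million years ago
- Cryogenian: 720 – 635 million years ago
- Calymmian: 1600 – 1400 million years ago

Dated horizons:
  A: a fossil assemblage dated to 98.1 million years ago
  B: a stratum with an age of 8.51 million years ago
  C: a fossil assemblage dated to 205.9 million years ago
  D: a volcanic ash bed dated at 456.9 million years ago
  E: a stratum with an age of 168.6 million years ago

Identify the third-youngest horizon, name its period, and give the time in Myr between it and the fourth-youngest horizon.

Sorted youngest-first by Ma: B (8.51), A (98.1), E (168.6), C (205.9), D (456.9).
The third youngest is E at 168.6 Ma, which lies in 201.4–145 Ma: the Jurassic.
The fourth youngest is C at 205.9 Ma; separation = |168.6 − 205.9| = 37.3 Myr.

E, in the Jurassic; 37.3 million years to C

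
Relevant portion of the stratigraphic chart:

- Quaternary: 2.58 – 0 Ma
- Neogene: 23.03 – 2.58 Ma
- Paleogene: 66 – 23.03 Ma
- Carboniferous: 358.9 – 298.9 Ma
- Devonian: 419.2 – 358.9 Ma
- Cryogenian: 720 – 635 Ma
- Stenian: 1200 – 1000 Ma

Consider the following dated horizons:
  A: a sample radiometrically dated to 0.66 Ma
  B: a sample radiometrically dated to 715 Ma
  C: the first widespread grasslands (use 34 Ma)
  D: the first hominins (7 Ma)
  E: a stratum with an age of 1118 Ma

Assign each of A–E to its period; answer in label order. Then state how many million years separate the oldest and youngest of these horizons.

Match each age against the start–end ranges in the excerpt: A = 0.66 Ma → Quaternary (2.58–0); B = 715 Ma → Cryogenian (720–635); C = 34 Ma → Paleogene (66–23.03); D = 7 Ma → Neogene (23.03–2.58); E = 1118 Ma → Stenian (1200–1000).
The largest age is 1118 Ma and the smallest is 0.66 Ma; their difference is 1117.34 Myr.

A — Quaternary; B — Cryogenian; C — Paleogene; D — Neogene; E — Stenian; span 1117.34 million years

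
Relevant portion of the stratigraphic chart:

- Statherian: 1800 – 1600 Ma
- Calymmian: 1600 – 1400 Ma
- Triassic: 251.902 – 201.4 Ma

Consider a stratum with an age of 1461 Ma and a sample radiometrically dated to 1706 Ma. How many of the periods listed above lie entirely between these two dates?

0

Checking each listed span, none has both start < 1706 Ma and end > 1461 Ma — every period straddles one of the two dates or lies outside them — so the count is 0.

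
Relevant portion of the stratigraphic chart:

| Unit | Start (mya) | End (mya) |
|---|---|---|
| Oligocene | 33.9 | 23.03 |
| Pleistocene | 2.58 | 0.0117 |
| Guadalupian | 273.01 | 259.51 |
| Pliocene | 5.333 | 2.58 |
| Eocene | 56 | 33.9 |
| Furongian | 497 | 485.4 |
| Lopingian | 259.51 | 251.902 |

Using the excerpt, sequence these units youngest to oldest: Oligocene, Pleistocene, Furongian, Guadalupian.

Sorting by start age (ascending Ma, since larger Ma = older): Pleistocene start 2.58, Oligocene start 33.9, Guadalupian start 273.01, Furongian start 497.

Pleistocene, Oligocene, Guadalupian, Furongian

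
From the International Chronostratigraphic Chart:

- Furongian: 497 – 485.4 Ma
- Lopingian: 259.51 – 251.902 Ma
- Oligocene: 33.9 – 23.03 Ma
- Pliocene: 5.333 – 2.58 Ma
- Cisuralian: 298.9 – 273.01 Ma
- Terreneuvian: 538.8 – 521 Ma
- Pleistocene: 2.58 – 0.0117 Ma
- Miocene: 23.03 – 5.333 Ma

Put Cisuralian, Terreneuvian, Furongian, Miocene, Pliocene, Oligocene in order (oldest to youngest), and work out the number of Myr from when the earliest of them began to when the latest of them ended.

Terreneuvian, Furongian, Cisuralian, Oligocene, Miocene, Pliocene; total span 536.22 Myr

From the excerpt: Cisuralian 298.9–273.01; Terreneuvian 538.8–521; Furongian 497–485.4; Miocene 23.03–5.333; Pliocene 5.333–2.58; Oligocene 33.9–23.03 (Ma).
Larger Ma is earlier, so the oldest is Terreneuvian and the youngest is Pliocene; oldest to youngest: Terreneuvian, Furongian, Cisuralian, Oligocene, Miocene, Pliocene.
Oldest start 538.8 minus youngest end 2.58 gives 536.22 Myr overall.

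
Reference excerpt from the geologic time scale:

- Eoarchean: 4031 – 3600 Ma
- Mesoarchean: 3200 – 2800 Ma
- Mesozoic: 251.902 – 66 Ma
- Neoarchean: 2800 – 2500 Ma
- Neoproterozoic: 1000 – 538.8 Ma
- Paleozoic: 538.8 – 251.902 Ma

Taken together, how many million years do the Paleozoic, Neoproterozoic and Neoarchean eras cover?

Each duration: Paleozoic = 286.898; Neoproterozoic = 461.2; Neoarchean = 300.
Sum: 286.898 + 461.2 + 300 = 1048.098 Myr.

1048.098 million years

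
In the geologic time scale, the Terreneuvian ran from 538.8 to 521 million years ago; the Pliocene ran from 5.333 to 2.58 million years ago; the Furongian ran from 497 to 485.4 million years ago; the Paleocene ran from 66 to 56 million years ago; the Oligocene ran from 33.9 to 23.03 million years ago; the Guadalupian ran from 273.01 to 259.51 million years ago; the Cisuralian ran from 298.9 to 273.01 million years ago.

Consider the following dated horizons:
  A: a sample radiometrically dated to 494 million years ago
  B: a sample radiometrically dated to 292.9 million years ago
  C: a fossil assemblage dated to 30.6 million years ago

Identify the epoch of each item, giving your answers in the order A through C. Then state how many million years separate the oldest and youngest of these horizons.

A — Furongian; B — Cisuralian; C — Oligocene; span 463.4 million years

Match each age against the start–end ranges in the excerpt: A = 494 Ma → Furongian (497–485.4); B = 292.9 Ma → Cisuralian (298.9–273.01); C = 30.6 Ma → Oligocene (33.9–23.03).
The largest age is 494 Ma and the smallest is 30.6 Ma; their difference is 463.4 Myr.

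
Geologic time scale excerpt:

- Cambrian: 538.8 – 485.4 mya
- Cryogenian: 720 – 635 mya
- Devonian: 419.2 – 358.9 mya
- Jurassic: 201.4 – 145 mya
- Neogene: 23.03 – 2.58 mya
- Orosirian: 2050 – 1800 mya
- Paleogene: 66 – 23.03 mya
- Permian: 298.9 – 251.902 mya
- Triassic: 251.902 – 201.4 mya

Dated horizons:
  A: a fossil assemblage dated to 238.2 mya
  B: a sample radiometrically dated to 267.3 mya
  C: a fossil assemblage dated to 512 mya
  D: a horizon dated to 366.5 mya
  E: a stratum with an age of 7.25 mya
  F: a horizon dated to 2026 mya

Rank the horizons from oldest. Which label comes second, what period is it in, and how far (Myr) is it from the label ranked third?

Larger Ma means older, so oldest first: F 2026 > C 512 > D 366.5 > B 267.3 > A 238.2 > E 7.25.
Counting 2 along gives C (512 Ma); the excerpt puts that inside the Cambrian, 538.8–485.4 Ma.
Next in line is D (366.5 Ma), and 512 − 366.5 = 145.5 Myr.

C, in the Cambrian; 145.5 million years to D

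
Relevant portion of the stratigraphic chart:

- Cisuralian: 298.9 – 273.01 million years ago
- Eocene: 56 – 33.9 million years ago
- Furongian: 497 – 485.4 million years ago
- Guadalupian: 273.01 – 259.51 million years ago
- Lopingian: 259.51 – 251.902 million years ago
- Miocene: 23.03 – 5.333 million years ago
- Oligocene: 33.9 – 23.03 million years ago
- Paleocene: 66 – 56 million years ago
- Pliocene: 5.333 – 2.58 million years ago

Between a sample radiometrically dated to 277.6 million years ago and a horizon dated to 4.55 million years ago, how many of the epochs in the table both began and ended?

277.6 Ma sits inside the Cisuralian (298.9–273.01) and 4.55 Ma inside the Pliocene (5.333–2.58); neither of those is wholly between the two dates.
The listed epochs lying completely between them are Guadalupian, Lopingian, Paleocene, Eocene, Oligocene, Miocene — 6 in all.

6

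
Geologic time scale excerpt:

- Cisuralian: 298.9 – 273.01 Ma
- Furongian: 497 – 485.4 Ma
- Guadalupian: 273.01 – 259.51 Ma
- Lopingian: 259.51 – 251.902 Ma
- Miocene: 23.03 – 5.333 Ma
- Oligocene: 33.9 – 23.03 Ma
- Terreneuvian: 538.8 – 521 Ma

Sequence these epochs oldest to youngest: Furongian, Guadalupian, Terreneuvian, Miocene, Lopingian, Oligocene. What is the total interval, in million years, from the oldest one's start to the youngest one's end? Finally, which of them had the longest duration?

Terreneuvian → Furongian → Guadalupian → Lopingian → Oligocene → Miocene; total span 533.467 Myr; longest is Terreneuvian

Start ages (Ma): Terreneuvian 538.8, Furongian 497, Guadalupian 273.01, Lopingian 259.51, Oligocene 33.9, Miocene 23.03.
Ordered oldest to youngest: Terreneuvian, Furongian, Guadalupian, Lopingian, Oligocene, Miocene.
Span = 538.8 − 5.333 = 533.467 Myr.
Durations: Miocene 17.697, Lopingian 7.608, Guadalupian 13.5, Oligocene 10.87, Terreneuvian 17.8, Furongian 11.6 → longest is Terreneuvian (17.8 Myr).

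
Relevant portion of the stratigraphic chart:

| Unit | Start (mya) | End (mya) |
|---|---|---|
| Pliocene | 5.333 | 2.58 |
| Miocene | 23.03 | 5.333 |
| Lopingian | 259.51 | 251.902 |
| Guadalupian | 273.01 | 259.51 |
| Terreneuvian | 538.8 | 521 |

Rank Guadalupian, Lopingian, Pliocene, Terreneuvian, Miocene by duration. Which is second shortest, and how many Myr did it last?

Lopingian, 7.608 million years

Start − end for each: Guadalupian 273.01 − 259.51 = 13.5; Lopingian 259.51 − 251.902 = 7.608; Pliocene 5.333 − 2.58 = 2.753; Terreneuvian 538.8 − 521 = 17.8; Miocene 23.03 − 5.333 = 17.697.
Ranking these from shortest: Pliocene < Lopingian < Guadalupian < Miocene < Terreneuvian.
Position 2 in that ranking is Lopingian, which lasted 7.608 Myr.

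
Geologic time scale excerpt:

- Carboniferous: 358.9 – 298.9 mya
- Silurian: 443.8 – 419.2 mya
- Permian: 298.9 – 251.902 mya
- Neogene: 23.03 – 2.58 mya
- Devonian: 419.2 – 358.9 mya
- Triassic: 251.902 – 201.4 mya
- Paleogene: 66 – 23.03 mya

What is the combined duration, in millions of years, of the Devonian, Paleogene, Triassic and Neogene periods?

174.222 million years

Each duration: Devonian = 60.3; Paleogene = 42.97; Triassic = 50.502; Neogene = 20.45.
Sum: 60.3 + 42.97 + 50.502 + 20.45 = 174.222 Myr.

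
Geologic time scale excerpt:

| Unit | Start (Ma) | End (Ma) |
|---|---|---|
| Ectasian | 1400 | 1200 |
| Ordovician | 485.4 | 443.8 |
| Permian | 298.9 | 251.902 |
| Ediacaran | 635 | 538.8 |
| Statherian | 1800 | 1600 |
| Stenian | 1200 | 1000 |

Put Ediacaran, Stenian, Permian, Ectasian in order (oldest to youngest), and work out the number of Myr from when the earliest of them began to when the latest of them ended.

Ectasian → Stenian → Ediacaran → Permian; total span 1148.098 Myr

Start ages (Ma): Ectasian 1400, Stenian 1200, Ediacaran 635, Permian 298.9.
Ordered oldest to youngest: Ectasian, Stenian, Ediacaran, Permian.
Span = 1400 − 251.902 = 1148.098 Myr.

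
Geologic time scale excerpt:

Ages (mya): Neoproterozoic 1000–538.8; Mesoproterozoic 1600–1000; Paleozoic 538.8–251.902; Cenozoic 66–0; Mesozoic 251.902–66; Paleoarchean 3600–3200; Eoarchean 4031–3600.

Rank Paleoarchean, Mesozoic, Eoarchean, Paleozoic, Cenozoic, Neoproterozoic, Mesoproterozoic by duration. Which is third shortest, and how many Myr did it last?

Start − end for each: Paleoarchean 3600 − 3200 = 400; Mesozoic 251.902 − 66 = 185.902; Eoarchean 4031 − 3600 = 431; Paleozoic 538.8 − 251.902 = 286.898; Cenozoic 66 − 0 = 66; Neoproterozoic 1000 − 538.8 = 461.2; Mesoproterozoic 1600 − 1000 = 600.
Ranking these from shortest: Cenozoic < Mesozoic < Paleozoic < Paleoarchean < Eoarchean < Neoproterozoic < Mesoproterozoic.
Position 3 in that ranking is Paleozoic, which lasted 286.898 Myr.

Paleozoic, 286.898 million years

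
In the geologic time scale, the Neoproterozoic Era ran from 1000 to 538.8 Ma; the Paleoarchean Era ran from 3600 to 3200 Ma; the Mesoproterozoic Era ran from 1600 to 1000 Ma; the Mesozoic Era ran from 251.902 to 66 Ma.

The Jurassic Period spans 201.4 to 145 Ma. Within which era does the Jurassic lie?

Mesozoic

The Jurassic (201.4–145 Ma) lies entirely within 251.902–66 Ma, the Mesozoic Era.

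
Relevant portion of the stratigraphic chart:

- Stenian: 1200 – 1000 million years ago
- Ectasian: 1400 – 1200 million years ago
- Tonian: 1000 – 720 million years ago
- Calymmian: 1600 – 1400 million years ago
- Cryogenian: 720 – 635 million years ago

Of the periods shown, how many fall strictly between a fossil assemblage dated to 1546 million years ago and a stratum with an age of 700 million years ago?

1546 Ma sits inside the Calymmian (1600–1400) and 700 Ma inside the Cryogenian (720–635); neither of those is wholly between the two dates.
The listed periods lying completely between them are Ectasian, Stenian, Tonian — 3 in all.

3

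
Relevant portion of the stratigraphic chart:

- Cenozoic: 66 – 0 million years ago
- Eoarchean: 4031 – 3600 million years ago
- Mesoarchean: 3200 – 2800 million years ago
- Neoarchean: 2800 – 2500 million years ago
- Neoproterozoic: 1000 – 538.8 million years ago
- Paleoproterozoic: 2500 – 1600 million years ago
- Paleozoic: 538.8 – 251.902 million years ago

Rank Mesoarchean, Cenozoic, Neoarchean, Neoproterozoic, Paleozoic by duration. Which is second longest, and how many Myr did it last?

Durations: Mesoarchean 400; Cenozoic 66; Neoarchean 300; Neoproterozoic 461.2; Paleozoic 286.898 Myr.
Sorted longest-first: Neoproterozoic (461.2), Mesoarchean (400), Neoarchean (300), Paleozoic (286.898), Cenozoic (66).
The second longest is Mesoarchean at 400 Myr.

Mesoarchean, 400 million years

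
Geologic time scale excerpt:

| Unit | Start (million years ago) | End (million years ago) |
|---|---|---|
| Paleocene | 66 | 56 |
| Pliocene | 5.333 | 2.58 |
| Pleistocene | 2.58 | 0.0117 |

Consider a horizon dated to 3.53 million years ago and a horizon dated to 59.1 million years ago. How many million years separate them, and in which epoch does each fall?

55.57 million years apart; the first in the Pliocene, the second in the Paleocene

Elapsed time: 59.1 − 3.53 = 55.57 Myr.
3.53 Ma lies within 5.333–2.58 Ma: Pliocene.
59.1 Ma lies within 66–56 Ma: Paleocene.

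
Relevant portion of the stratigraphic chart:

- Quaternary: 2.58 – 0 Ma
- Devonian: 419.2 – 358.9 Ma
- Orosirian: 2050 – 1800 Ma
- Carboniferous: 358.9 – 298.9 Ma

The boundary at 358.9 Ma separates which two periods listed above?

Devonian and Carboniferous

The Devonian ends at 358.9 Ma and the Carboniferous begins at 358.9 Ma, so they share that boundary.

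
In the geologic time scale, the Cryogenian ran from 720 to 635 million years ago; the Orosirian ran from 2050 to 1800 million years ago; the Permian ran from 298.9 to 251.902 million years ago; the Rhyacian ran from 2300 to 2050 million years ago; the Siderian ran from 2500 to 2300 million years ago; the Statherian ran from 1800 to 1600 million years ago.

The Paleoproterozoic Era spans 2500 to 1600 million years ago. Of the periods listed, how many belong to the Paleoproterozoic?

4

Periods inside 2500–1600 Ma: Siderian, Rhyacian, Orosirian, Statherian — 4 in total.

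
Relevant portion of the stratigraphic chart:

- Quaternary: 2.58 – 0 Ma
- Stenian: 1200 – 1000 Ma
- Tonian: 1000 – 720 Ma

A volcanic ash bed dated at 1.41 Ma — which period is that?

1.41 Ma lies between 2.58 and 0 Ma, so it falls in the Quaternary.

Quaternary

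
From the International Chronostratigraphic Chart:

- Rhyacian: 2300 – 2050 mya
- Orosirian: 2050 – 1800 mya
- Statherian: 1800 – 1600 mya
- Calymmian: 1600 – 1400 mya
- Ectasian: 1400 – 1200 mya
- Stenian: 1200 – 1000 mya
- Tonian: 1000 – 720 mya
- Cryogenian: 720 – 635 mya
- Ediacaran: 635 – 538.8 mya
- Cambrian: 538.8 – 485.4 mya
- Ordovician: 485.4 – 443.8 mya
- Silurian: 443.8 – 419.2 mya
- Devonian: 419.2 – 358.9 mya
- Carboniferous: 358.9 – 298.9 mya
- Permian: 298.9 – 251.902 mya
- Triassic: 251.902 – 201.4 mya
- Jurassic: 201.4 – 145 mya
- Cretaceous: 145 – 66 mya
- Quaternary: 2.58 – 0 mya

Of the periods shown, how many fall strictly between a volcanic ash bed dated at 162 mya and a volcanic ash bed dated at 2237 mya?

15

2237 Ma sits inside the Rhyacian (2300–2050) and 162 Ma inside the Jurassic (201.4–145); neither of those is wholly between the two dates.
The listed periods lying completely between them are Orosirian, Statherian, Calymmian, Ectasian, Stenian, Tonian, Cryogenian, Ediacaran, Cambrian, Ordovician, Silurian, Devonian, Carboniferous, Permian, Triassic — 15 in all.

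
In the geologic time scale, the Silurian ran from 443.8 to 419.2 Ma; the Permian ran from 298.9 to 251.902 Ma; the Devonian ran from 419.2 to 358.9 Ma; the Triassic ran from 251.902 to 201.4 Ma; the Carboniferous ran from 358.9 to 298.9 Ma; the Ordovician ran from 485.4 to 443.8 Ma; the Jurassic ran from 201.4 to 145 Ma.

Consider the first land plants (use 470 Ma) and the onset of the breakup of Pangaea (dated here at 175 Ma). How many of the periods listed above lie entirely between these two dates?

5

The older date is 470 Ma and the younger is 175 Ma.
Periods with start < 470 and end > 175 Ma: Silurian (443.8–419.2), Devonian (419.2–358.9), Carboniferous (358.9–298.9), Permian (298.9–251.902), Triassic (251.902–201.4).
That is 5 complete periods.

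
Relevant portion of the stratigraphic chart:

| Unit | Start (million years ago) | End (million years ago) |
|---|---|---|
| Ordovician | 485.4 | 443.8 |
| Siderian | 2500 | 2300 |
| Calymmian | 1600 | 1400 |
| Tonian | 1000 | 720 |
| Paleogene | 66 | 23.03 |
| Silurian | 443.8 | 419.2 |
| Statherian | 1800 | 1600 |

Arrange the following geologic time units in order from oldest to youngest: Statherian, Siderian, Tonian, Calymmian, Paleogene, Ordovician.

Siderian, then Statherian, then Calymmian, then Tonian, then Ordovician, then Paleogene

Read off each span (Ma): Statherian 1800–1600; Siderian 2500–2300; Tonian 1000–720; Calymmian 1600–1400; Paleogene 66–23.03; Ordovician 485.4–443.8.
Larger Ma is older, so oldest→youngest is Siderian, Statherian, Calymmian, Tonian, Ordovician, Paleogene.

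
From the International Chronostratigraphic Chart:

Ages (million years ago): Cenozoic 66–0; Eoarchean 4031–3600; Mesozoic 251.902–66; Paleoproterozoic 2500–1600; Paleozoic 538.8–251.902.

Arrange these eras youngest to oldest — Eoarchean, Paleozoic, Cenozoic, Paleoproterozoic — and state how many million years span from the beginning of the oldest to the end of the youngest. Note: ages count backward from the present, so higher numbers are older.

Start ages (Ma): Eoarchean 4031, Paleoproterozoic 2500, Paleozoic 538.8, Cenozoic 66.
Ordered youngest to oldest: Cenozoic, Paleozoic, Paleoproterozoic, Eoarchean.
Span = 4031 − 0 = 4031 Myr.

Cenozoic, Paleozoic, Paleoproterozoic, Eoarchean; total span 4031 Myr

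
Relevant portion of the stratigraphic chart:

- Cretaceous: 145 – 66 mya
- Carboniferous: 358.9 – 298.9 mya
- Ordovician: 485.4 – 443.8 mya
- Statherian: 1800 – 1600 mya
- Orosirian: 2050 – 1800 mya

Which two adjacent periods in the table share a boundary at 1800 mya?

The Orosirian ends at 1800 mya and the Statherian begins at 1800 mya, so they share that boundary.

Orosirian and Statherian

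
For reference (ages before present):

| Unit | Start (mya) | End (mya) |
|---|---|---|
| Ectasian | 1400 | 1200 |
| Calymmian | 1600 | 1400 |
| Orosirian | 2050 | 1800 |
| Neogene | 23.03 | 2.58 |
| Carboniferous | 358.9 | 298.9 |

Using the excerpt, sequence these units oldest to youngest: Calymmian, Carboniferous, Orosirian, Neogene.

Read off each span (Ma): Calymmian 1600–1400; Carboniferous 358.9–298.9; Orosirian 2050–1800; Neogene 23.03–2.58.
Larger Ma is older, so oldest→youngest is Orosirian, Calymmian, Carboniferous, Neogene.

Orosirian, Calymmian, Carboniferous, Neogene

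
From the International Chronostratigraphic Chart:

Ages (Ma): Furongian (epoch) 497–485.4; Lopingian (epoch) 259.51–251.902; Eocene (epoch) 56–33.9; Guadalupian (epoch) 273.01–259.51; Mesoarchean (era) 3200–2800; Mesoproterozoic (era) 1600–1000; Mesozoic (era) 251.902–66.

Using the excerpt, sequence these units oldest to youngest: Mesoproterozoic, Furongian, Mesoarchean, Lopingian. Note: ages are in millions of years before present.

Mesoarchean, then Mesoproterozoic, then Furongian, then Lopingian

The oldest of these is Mesoarchean (starts 3200 Ma) and the youngest is Lopingian (ends 251.902 Ma).
In between, by decreasing start age: Mesoproterozoic (1600), Furongian (497).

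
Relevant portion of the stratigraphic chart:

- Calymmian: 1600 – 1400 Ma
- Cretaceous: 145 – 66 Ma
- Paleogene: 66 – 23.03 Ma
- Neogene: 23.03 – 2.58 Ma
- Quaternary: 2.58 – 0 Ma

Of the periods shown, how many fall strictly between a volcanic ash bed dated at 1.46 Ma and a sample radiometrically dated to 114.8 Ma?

2

114.8 Ma sits inside the Cretaceous (145–66) and 1.46 Ma inside the Quaternary (2.58–0); neither of those is wholly between the two dates.
The listed periods lying completely between them are Paleogene, Neogene — 2 in all.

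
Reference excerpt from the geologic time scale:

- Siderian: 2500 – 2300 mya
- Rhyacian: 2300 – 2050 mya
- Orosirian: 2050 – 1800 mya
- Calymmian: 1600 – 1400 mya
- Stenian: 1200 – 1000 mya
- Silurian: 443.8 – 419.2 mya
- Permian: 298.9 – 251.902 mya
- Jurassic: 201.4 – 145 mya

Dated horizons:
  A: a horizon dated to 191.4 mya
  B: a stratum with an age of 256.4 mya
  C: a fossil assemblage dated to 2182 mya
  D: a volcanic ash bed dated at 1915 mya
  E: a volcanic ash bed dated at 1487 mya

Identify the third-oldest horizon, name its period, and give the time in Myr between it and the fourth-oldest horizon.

E, in the Calymmian; 1230.6 million years to B

Larger Ma means older, so oldest first: C 2182 > D 1915 > E 1487 > B 256.4 > A 191.4.
Counting 3 along gives E (1487 Ma); the excerpt puts that inside the Calymmian, 1600–1400 Ma.
Next in line is B (256.4 Ma), and 1487 − 256.4 = 1230.6 Myr.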